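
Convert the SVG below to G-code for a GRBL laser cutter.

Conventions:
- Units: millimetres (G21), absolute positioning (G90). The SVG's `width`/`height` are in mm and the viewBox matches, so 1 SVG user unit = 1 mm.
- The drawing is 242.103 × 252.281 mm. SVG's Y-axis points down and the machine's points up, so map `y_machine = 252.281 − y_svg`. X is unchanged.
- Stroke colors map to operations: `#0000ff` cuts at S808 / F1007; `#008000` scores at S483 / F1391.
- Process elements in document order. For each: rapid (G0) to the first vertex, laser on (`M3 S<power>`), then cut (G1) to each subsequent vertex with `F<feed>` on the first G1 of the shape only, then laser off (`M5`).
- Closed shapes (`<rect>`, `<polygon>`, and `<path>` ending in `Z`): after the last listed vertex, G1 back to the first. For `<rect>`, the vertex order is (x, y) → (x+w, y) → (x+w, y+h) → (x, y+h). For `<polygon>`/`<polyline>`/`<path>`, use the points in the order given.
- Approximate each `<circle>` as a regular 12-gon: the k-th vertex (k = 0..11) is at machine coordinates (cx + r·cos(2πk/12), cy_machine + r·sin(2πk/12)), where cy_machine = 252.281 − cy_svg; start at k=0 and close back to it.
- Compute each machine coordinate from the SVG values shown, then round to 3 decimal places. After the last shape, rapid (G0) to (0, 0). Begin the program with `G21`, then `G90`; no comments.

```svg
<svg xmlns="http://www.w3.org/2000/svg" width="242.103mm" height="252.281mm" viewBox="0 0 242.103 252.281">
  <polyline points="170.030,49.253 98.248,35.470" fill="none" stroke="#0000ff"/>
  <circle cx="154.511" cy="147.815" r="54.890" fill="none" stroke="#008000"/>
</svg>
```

G21
G90
G0 X170.030 Y203.028
M3 S808
G1 X98.248 Y216.811 F1007
M5
G0 X209.401 Y104.466
M3 S483
G1 X202.047 Y131.911 F1391
G1 X181.956 Y152.002
G1 X154.511 Y159.356
G1 X127.066 Y152.002
G1 X106.975 Y131.911
G1 X99.621 Y104.466
G1 X106.975 Y77.021
G1 X127.066 Y56.930
G1 X154.511 Y49.576
G1 X181.956 Y56.930
G1 X202.047 Y77.021
G1 X209.401 Y104.466
M5
G0 X0.000 Y0.000

viewBox `0 0 242.103 252.281` with mm width/height → 1 unit = 1 mm. Flip: y_m = 252.281 − y_svg.

**Shape 1** — `<polyline>` line segment, stroke `#0000ff` → cut (S808, F1007). Machine vertices: (170.030,203.028) → (98.248,216.811). Open path.

**Shape 2** — `<circle>` circle, stroke `#008000` → score (S483, F1391). Machine vertices: (209.401,104.466) → (202.047,131.911) → (181.956,152.002) → (154.511,159.356) → (127.066,152.002) → (106.975,131.911) → (99.621,104.466) → (106.975,77.021) → (127.066,56.930) → (154.511,49.576) → (181.956,56.930) → (202.047,77.021) → (209.401,104.466). Closed: final G1 returns to the first vertex.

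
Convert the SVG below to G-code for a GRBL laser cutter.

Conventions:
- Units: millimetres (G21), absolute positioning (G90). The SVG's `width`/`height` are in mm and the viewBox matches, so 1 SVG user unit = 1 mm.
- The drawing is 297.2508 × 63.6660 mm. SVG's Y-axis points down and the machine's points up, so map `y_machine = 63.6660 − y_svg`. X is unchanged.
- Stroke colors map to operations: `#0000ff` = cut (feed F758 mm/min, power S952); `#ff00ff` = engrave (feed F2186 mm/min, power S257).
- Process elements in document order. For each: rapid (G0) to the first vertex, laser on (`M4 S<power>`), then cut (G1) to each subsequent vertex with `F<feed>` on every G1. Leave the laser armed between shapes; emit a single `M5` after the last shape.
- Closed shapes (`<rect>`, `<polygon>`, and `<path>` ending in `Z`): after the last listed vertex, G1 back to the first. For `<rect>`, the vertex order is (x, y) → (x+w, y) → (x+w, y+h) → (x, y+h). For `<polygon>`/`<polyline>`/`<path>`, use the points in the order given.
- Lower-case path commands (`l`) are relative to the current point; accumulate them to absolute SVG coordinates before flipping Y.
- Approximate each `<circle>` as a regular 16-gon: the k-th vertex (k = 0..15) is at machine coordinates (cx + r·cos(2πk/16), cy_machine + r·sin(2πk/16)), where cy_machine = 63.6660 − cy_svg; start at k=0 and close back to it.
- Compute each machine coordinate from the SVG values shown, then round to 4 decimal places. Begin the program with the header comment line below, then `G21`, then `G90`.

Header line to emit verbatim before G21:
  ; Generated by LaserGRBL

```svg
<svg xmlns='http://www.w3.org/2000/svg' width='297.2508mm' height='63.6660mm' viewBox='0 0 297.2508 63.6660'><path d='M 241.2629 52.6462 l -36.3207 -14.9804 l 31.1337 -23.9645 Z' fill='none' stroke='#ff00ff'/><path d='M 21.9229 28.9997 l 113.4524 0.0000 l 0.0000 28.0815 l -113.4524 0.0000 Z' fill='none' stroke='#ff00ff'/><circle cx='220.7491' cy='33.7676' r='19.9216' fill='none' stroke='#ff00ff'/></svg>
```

; Generated by LaserGRBL
G21
G90
G0 X241.2629 Y11.0198
M4 S257
G1 X204.9422 Y26.0002 F2186
G1 X236.0759 Y49.9647 F2186
G1 X241.2629 Y11.0198 F2186
G0 X21.9229 Y34.6663
M4 S257
G1 X135.3753 Y34.6663 F2186
G1 X135.3753 Y6.5848 F2186
G1 X21.9229 Y6.5848 F2186
G1 X21.9229 Y34.6663 F2186
G0 X240.6707 Y29.8984
M4 S257
G1 X239.1543 Y37.5221 F2186
G1 X234.8358 Y43.9851 F2186
G1 X228.3728 Y48.3036 F2186
G1 X220.7491 Y49.8200 F2186
G1 X213.1254 Y48.3036 F2186
G1 X206.6624 Y43.9851 F2186
G1 X202.3439 Y37.5221 F2186
G1 X200.8275 Y29.8984 F2186
G1 X202.3439 Y22.2747 F2186
G1 X206.6624 Y15.8117 F2186
G1 X213.1254 Y11.4932 F2186
G1 X220.7491 Y9.9768 F2186
G1 X228.3728 Y11.4932 F2186
G1 X234.8358 Y15.8117 F2186
G1 X239.1543 Y22.2747 F2186
G1 X240.6707 Y29.8984 F2186
M5

viewBox `0 0 297.2508 63.6660` with mm width/height → 1 unit = 1 mm. Flip: y_m = 63.6660 − y_svg.

**Shape 1** — `<path>` regular polygon, stroke `#ff00ff` → engrave (S257, F2186). Machine vertices: (241.2629,11.0198) → (204.9422,26.0002) → (236.0759,49.9647) → (241.2629,11.0198). Closed: final G1 returns to the first vertex.

**Shape 2** — `<path>` rectangle, stroke `#ff00ff` → engrave (S257, F2186). Machine vertices: (21.9229,34.6663) → (135.3753,34.6663) → (135.3753,6.5848) → (21.9229,6.5848) → (21.9229,34.6663). Closed: final G1 returns to the first vertex.

**Shape 3** — `<circle>` circle, stroke `#ff00ff` → engrave (S257, F2186). Machine vertices: (240.6707,29.8984) → (239.1543,37.5221) → (234.8358,43.9851) → (228.3728,48.3036) → (220.7491,49.8200) → (213.1254,48.3036) → (206.6624,43.9851) → (202.3439,37.5221) → (200.8275,29.8984) → (202.3439,22.2747) → (206.6624,15.8117) → (213.1254,11.4932) → (220.7491,9.9768) → (228.3728,11.4932) → (234.8358,15.8117) → (239.1543,22.2747) → (240.6707,29.8984). Closed: final G1 returns to the first vertex.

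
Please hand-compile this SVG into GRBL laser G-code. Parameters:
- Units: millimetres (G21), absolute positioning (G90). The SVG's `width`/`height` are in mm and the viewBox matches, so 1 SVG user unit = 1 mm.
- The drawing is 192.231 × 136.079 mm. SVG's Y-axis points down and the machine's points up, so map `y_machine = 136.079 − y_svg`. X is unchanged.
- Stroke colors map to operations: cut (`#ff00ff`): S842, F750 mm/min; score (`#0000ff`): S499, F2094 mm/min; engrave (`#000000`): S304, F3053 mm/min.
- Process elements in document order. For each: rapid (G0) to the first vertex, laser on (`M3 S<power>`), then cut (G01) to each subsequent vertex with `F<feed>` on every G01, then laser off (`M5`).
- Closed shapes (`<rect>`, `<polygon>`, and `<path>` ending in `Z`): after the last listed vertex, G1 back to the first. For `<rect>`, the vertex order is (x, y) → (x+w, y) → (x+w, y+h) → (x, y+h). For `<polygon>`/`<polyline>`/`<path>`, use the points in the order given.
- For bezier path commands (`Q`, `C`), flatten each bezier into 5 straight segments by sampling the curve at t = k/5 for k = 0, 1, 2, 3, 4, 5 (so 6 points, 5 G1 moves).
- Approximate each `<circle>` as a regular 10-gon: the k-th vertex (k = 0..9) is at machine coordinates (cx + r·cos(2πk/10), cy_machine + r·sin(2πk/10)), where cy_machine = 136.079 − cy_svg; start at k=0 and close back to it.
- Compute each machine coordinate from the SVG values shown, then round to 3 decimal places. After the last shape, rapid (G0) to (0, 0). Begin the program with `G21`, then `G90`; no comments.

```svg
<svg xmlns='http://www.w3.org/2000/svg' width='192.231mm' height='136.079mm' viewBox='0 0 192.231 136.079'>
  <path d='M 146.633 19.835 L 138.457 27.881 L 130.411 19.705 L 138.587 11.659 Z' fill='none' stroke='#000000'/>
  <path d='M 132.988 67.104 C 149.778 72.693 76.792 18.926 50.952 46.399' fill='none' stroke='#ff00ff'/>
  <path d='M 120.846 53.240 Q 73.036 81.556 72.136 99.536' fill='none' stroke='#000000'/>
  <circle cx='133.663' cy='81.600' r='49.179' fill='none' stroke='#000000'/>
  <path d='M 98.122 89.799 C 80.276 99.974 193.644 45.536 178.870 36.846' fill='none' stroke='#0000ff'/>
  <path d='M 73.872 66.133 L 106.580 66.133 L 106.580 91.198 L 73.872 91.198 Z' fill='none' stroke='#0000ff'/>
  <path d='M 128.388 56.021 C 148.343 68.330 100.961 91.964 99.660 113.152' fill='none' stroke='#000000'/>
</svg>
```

G21
G90
G0 X146.633 Y116.244
M3 S304
G01 X138.457 Y108.198 F3053
G01 X130.411 Y116.374 F3053
G01 X138.587 Y124.420 F3053
G01 X146.633 Y116.244 F3053
M5
G0 X132.988 Y68.975
M3 S842
G01 X133.384 Y71.620 F750
G01 X118.807 Y81.761 F750
G01 X95.827 Y92.651 F750
G01 X71.018 Y97.540 F750
G01 X50.952 Y89.680 F750
M5
G0 X120.846 Y82.839
M3 S304
G01 X103.598 Y71.926 F3053
G01 X90.104 Y61.840 F3053
G01 X80.362 Y52.581 F3053
G01 X74.372 Y44.148 F3053
G01 X72.136 Y36.543 F3053
M5
G0 X182.842 Y54.479
M3 S304
G01 X173.450 Y83.386 F3053
G01 X148.860 Y101.251 F3053
G01 X118.466 Y101.251 F3053
G01 X93.876 Y83.386 F3053
G01 X84.484 Y54.479 F3053
G01 X93.876 Y25.572 F3053
G01 X118.466 Y7.707 F3053
G01 X148.860 Y7.707 F3053
G01 X173.450 Y25.572 F3053
G01 X182.842 Y54.479 F3053
M5
G0 X98.122 Y46.280
M3 S499
G01 X101.085 Y47.046 F2094
G01 X123.091 Y58.021 F2094
G01 X151.689 Y73.909 F2094
G01 X174.432 Y89.412 F2094
G01 X178.870 Y99.233 F2094
M5
G0 X73.872 Y69.946
M3 S499
G01 X106.580 Y69.946 F2094
G01 X106.580 Y44.881 F2094
G01 X73.872 Y44.881 F2094
G01 X73.872 Y69.946 F2094
M5
G0 X128.388 Y80.058
M3 S304
G01 X133.188 Y71.424 F3053
G01 X127.271 Y60.733 F3053
G01 X116.081 Y48.645 F3053
G01 X105.063 Y35.823 F3053
G01 X99.660 Y22.927 F3053
M5
G0 X0.000 Y0.000

Since the viewBox matches the mm dimensions, user units are millimetres directly. The only transform is the Y-flip y_m = 136.079 − y_svg.

Shape 1 is a regular polygon drawn with `<path>`. Its stroke #000000 means engrave at S304, F3053. After flipping Y the toolpath is (146.633,116.244) → (138.457,108.198) → (130.411,116.374) → (138.587,124.420) → (146.633,116.244), returning to the start.

Shape 2 is a cubic bezier drawn with `<path>`. Its stroke #ff00ff means cut at S842, F750. After flipping Y the toolpath is (132.988,68.975) → (133.384,71.620) → (118.807,81.761) → (95.827,92.651) → (71.018,97.540) → (50.952,89.680).

Shape 3 is a quadratic bezier drawn with `<path>`. Its stroke #000000 means engrave at S304, F3053. After flipping Y the toolpath is (120.846,82.839) → (103.598,71.926) → (90.104,61.840) → (80.362,52.581) → (74.372,44.148) → (72.136,36.543).

Shape 4 is a circle drawn with `<circle>`. Its stroke #000000 means engrave at S304, F3053. After flipping Y the toolpath is (182.842,54.479) → (173.450,83.386) → (148.860,101.251) → (118.466,101.251) → (93.876,83.386) → (84.484,54.479) → (93.876,25.572) → (118.466,7.707) → (148.860,7.707) → (173.450,25.572) → (182.842,54.479), returning to the start.

Shape 5 is a cubic bezier drawn with `<path>`. Its stroke #0000ff means score at S499, F2094. After flipping Y the toolpath is (98.122,46.280) → (101.085,47.046) → (123.091,58.021) → (151.689,73.909) → (174.432,89.412) → (178.870,99.233).

Shape 6 is a rectangle drawn with `<path>`. Its stroke #0000ff means score at S499, F2094. After flipping Y the toolpath is (73.872,69.946) → (106.580,69.946) → (106.580,44.881) → (73.872,44.881) → (73.872,69.946), returning to the start.

Shape 7 is a cubic bezier drawn with `<path>`. Its stroke #000000 means engrave at S304, F3053. After flipping Y the toolpath is (128.388,80.058) → (133.188,71.424) → (127.271,60.733) → (116.081,48.645) → (105.063,35.823) → (99.660,22.927).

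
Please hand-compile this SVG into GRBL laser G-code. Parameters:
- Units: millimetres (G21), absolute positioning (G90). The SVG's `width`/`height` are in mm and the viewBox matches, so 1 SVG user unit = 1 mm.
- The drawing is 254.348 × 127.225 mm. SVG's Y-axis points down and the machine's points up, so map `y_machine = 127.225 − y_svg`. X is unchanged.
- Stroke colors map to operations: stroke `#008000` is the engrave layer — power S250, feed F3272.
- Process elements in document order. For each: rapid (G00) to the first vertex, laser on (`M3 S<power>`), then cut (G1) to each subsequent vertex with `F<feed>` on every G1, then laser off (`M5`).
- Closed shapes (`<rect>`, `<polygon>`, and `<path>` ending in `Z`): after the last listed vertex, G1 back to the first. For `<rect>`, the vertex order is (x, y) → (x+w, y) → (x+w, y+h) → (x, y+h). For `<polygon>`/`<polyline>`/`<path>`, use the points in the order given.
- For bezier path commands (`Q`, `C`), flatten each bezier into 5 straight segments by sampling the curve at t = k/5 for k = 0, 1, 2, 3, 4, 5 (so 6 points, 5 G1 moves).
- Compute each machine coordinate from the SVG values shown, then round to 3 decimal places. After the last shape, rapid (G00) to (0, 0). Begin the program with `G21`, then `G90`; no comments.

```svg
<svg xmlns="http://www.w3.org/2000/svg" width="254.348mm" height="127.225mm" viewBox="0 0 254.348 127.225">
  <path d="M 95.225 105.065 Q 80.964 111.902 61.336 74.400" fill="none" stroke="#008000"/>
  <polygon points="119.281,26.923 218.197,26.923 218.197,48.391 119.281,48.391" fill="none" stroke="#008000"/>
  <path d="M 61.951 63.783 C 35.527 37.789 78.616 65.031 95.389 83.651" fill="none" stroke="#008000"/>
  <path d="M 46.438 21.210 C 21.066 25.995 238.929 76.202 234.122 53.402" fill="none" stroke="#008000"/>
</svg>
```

G21
G90
G00 X95.225 Y22.160
M3 S250
G1 X89.306 Y21.199 F3272
G1 X82.957 Y23.785 F3272
G1 X76.180 Y29.918 F3272
G1 X68.973 Y39.598 F3272
G1 X61.336 Y52.825 F3272
M5
G00 X119.281 Y100.302
M3 S250
G1 X218.197 Y100.302 F3272
G1 X218.197 Y78.834 F3272
G1 X119.281 Y78.834 F3272
G1 X119.281 Y100.302 F3272
M5
G00 X61.951 Y63.442
M3 S250
G1 X53.672 Y73.145 F3272
G1 X57.475 Y73.040 F3272
G1 X68.763 Y66.098 F3272
G1 X82.934 Y55.286 F3272
G1 X95.389 Y43.574 F3272
M5
G00 X46.438 Y106.015
M3 S250
G1 X56.676 Y98.641 F3272
G1 X102.926 Y86.050 F3272
G1 X162.827 Y73.927 F3272
G1 X214.013 Y67.956 F3272
G1 X234.122 Y73.823 F3272
M5
G00 X0.000 Y0.000

Since the viewBox matches the mm dimensions, user units are millimetres directly. The only transform is the Y-flip y_m = 127.225 − y_svg.

Shape 1 is a quadratic bezier drawn with `<path>`. Its stroke #008000 means engrave at S250, F3272. After flipping Y the toolpath is (95.225,22.160) → (89.306,21.199) → (82.957,23.785) → (76.180,29.918) → (68.973,39.598) → (61.336,52.825).

Shape 2 is a rectangle drawn with `<polygon>`. Its stroke #008000 means engrave at S250, F3272. After flipping Y the toolpath is (119.281,100.302) → (218.197,100.302) → (218.197,78.834) → (119.281,78.834) → (119.281,100.302), returning to the start.

Shape 3 is a cubic bezier drawn with `<path>`. Its stroke #008000 means engrave at S250, F3272. After flipping Y the toolpath is (61.951,63.442) → (53.672,73.145) → (57.475,73.040) → (68.763,66.098) → (82.934,55.286) → (95.389,43.574).

Shape 4 is a cubic bezier drawn with `<path>`. Its stroke #008000 means engrave at S250, F3272. After flipping Y the toolpath is (46.438,106.015) → (56.676,98.641) → (102.926,86.050) → (162.827,73.927) → (214.013,67.956) → (234.122,73.823).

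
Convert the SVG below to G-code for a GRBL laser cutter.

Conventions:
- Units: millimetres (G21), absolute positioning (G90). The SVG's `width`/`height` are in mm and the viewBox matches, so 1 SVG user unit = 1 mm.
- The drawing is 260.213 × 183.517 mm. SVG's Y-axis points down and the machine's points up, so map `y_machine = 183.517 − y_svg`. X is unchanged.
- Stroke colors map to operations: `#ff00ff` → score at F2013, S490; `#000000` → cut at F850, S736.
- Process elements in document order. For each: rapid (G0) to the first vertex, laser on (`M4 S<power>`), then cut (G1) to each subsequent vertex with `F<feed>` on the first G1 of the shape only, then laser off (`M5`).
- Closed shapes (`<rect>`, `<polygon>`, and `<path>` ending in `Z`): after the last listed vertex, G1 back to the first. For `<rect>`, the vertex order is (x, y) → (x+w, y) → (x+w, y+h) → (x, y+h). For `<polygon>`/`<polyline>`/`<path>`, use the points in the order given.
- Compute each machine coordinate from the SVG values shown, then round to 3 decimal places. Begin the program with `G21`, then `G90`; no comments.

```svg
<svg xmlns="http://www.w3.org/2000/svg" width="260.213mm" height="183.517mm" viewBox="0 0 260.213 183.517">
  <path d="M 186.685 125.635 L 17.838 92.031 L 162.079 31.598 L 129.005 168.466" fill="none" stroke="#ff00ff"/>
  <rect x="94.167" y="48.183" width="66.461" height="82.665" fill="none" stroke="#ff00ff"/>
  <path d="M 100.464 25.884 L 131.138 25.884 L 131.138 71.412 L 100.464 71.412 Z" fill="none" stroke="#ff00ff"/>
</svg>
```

Since the viewBox matches the mm dimensions, user units are millimetres directly. The only transform is the Y-flip y_m = 183.517 − y_svg.

Shape 1 is a open polyline drawn with `<path>`. Its stroke #ff00ff means score at S490, F2013. After flipping Y the toolpath is (186.685,57.882) → (17.838,91.486) → (162.079,151.919) → (129.005,15.051).

Shape 2 is a rectangle drawn with `<rect>`. Its stroke #ff00ff means score at S490, F2013. After flipping Y the toolpath is (94.167,135.334) → (160.628,135.334) → (160.628,52.669) → (94.167,52.669) → (94.167,135.334), returning to the start.

Shape 3 is a rectangle drawn with `<path>`. Its stroke #ff00ff means score at S490, F2013. After flipping Y the toolpath is (100.464,157.633) → (131.138,157.633) → (131.138,112.105) → (100.464,112.105) → (100.464,157.633), returning to the start.

G21
G90
G0 X186.685 Y57.882
M4 S490
G1 X17.838 Y91.486 F2013
G1 X162.079 Y151.919
G1 X129.005 Y15.051
M5
G0 X94.167 Y135.334
M4 S490
G1 X160.628 Y135.334 F2013
G1 X160.628 Y52.669
G1 X94.167 Y52.669
G1 X94.167 Y135.334
M5
G0 X100.464 Y157.633
M4 S490
G1 X131.138 Y157.633 F2013
G1 X131.138 Y112.105
G1 X100.464 Y112.105
G1 X100.464 Y157.633
M5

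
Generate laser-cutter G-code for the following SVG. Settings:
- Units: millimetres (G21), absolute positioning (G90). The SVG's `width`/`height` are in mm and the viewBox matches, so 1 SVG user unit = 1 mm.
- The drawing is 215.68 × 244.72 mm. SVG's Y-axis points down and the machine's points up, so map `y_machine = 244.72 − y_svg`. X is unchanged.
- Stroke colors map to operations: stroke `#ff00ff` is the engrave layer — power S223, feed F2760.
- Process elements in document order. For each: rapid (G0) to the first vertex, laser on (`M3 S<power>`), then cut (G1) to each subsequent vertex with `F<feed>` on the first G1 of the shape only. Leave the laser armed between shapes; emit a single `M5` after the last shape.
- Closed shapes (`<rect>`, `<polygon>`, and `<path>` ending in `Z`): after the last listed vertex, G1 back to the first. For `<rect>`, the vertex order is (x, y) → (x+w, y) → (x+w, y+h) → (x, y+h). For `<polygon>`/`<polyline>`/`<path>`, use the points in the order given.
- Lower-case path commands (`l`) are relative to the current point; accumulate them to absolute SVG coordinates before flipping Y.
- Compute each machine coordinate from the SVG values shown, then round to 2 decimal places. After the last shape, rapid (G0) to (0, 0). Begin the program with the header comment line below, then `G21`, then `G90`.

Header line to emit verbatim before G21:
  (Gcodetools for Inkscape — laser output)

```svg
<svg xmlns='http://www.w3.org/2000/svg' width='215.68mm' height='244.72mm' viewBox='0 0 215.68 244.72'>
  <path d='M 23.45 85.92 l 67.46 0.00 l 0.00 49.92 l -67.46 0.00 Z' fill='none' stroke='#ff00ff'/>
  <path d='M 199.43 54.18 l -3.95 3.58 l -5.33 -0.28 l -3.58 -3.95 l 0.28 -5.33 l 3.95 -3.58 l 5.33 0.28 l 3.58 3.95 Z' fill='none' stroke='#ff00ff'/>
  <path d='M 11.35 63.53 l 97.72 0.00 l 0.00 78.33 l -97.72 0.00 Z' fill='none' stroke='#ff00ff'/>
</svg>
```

1 u = 1 mm; y_m = 244.72 − y.

[1] `<path>` rectangle, #ff00ff→engrave S223 F2760: (23.45,158.80) → (90.91,158.80) → (90.91,108.88) → (23.45,108.88) → (23.45,158.80) (closed)

[2] `<path>` regular polygon, #ff00ff→engrave S223 F2760: (199.43,190.54) → (195.48,186.96) → (190.15,187.24) → (186.57,191.19) → (186.85,196.52) → (190.80,200.10) → (196.13,199.82) → (199.71,195.87) → (199.43,190.54) (closed)

[3] `<path>` rectangle, #ff00ff→engrave S223 F2760: (11.35,181.19) → (109.07,181.19) → (109.07,102.86) → (11.35,102.86) → (11.35,181.19) (closed)

(Gcodetools for Inkscape — laser output)
G21
G90
G0 X23.45 Y158.80
M3 S223
G1 X90.91 Y158.80 F2760
G1 X90.91 Y108.88
G1 X23.45 Y108.88
G1 X23.45 Y158.80
G0 X199.43 Y190.54
M3 S223
G1 X195.48 Y186.96 F2760
G1 X190.15 Y187.24
G1 X186.57 Y191.19
G1 X186.85 Y196.52
G1 X190.80 Y200.10
G1 X196.13 Y199.82
G1 X199.71 Y195.87
G1 X199.43 Y190.54
G0 X11.35 Y181.19
M3 S223
G1 X109.07 Y181.19 F2760
G1 X109.07 Y102.86
G1 X11.35 Y102.86
G1 X11.35 Y181.19
M5
G0 X0.00 Y0.00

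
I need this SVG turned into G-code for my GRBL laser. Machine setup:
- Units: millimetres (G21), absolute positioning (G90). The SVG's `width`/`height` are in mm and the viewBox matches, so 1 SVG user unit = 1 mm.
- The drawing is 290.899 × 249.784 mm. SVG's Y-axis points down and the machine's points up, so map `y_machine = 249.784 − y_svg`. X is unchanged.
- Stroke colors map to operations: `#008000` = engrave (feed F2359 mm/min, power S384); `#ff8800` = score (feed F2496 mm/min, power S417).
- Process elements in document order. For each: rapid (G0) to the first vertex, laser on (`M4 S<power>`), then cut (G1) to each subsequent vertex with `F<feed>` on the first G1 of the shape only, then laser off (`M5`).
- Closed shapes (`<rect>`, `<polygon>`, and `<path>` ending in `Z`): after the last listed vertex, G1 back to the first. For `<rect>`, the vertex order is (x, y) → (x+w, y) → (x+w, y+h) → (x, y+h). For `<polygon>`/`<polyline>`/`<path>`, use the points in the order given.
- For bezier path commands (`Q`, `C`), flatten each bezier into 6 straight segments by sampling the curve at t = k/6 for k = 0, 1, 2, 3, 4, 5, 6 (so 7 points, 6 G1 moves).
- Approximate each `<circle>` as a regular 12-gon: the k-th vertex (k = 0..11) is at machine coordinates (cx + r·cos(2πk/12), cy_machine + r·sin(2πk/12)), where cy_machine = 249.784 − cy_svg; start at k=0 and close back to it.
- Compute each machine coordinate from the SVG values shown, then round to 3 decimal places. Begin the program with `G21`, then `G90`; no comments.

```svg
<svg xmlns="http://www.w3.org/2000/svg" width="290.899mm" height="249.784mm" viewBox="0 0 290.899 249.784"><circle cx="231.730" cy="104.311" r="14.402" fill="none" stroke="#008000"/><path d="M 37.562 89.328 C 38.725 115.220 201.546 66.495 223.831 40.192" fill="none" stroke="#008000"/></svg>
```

G21
G90
G0 X246.132 Y145.473
M4 S384
G1 X244.202 Y152.674 F2359
G1 X238.931 Y157.945
G1 X231.730 Y159.875
G1 X224.529 Y157.945
G1 X219.258 Y152.674
G1 X217.328 Y145.473
G1 X219.258 Y138.272
G1 X224.529 Y133.001
G1 X231.730 Y131.071
G1 X238.931 Y133.001
G1 X244.202 Y138.272
G1 X246.132 Y145.473
M5
G0 X37.562 Y160.456
M4 S384
G1 X50.216 Y153.279 F2359
G1 X81.419 Y155.842
G1 X122.776 Y165.451
G1 X165.893 Y179.409
G1 X202.376 Y195.021
G1 X223.831 Y209.592
M5

Since the viewBox matches the mm dimensions, user units are millimetres directly. The only transform is the Y-flip y_m = 249.784 − y_svg.

Shape 1 is a circle drawn with `<circle>`. Its stroke #008000 means engrave at S384, F2359. After flipping Y the toolpath is (246.132,145.473) → (244.202,152.674) → (238.931,157.945) → (231.730,159.875) → (224.529,157.945) → (219.258,152.674) → (217.328,145.473) → (219.258,138.272) → (224.529,133.001) → (231.730,131.071) → (238.931,133.001) → (244.202,138.272) → (246.132,145.473), returning to the start.

Shape 2 is a cubic bezier drawn with `<path>`. Its stroke #008000 means engrave at S384, F2359. After flipping Y the toolpath is (37.562,160.456) → (50.216,153.279) → (81.419,155.842) → (122.776,165.451) → (165.893,179.409) → (202.376,195.021) → (223.831,209.592).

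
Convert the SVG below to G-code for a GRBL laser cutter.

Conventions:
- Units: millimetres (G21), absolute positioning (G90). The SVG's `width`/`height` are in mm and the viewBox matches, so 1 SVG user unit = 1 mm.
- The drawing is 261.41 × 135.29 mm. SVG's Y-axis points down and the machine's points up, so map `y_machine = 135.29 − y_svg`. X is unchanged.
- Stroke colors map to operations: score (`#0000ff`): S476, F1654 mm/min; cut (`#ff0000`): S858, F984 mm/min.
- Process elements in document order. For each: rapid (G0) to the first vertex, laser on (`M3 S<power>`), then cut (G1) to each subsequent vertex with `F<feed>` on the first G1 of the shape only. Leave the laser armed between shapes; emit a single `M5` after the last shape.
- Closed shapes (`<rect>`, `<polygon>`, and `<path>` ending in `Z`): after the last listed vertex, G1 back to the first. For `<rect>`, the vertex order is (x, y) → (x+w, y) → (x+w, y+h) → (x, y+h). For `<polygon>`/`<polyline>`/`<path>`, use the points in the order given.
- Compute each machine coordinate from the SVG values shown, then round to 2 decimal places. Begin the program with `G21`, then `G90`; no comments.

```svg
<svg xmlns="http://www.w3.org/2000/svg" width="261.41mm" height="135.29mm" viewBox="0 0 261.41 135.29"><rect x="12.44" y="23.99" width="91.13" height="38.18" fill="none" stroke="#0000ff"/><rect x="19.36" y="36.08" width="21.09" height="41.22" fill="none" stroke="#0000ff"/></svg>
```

G21
G90
G0 X12.44 Y111.30
M3 S476
G1 X103.57 Y111.30 F1654
G1 X103.57 Y73.12
G1 X12.44 Y73.12
G1 X12.44 Y111.30
G0 X19.36 Y99.21
M3 S476
G1 X40.45 Y99.21 F1654
G1 X40.45 Y57.99
G1 X19.36 Y57.99
G1 X19.36 Y99.21
M5

Since the viewBox matches the mm dimensions, user units are millimetres directly. The only transform is the Y-flip y_m = 135.29 − y_svg.

Shape 1 is a rectangle drawn with `<rect>`. Its stroke #0000ff means score at S476, F1654. After flipping Y the toolpath is (12.44,111.30) → (103.57,111.30) → (103.57,73.12) → (12.44,73.12) → (12.44,111.30), returning to the start.

Shape 2 is a rectangle drawn with `<rect>`. Its stroke #0000ff means score at S476, F1654. After flipping Y the toolpath is (19.36,99.21) → (40.45,99.21) → (40.45,57.99) → (19.36,57.99) → (19.36,99.21), returning to the start.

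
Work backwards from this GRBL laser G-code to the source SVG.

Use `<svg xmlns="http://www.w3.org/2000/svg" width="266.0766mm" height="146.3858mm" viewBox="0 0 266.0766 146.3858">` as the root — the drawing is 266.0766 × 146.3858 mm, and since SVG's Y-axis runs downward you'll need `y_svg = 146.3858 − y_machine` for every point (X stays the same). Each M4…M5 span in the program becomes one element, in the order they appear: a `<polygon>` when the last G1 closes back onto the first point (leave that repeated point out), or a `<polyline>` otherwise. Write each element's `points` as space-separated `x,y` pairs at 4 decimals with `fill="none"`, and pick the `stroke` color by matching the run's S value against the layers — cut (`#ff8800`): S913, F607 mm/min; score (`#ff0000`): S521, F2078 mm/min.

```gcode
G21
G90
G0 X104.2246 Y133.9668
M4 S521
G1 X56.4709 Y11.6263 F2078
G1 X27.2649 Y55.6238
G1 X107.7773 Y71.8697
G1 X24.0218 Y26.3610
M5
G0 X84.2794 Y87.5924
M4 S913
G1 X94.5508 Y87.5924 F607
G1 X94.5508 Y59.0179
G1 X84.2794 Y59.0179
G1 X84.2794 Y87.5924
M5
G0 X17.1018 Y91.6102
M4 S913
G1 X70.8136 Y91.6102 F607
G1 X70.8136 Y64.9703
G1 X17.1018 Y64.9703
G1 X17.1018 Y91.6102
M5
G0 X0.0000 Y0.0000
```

<svg xmlns="http://www.w3.org/2000/svg" width="266.0766mm" height="146.3858mm" viewBox="0 0 266.0766 146.3858">
  <polyline points="104.2246,12.4190 56.4709,134.7595 27.2649,90.7620 107.7773,74.5161 24.0218,120.0248" fill="none" stroke="#ff0000"/>
  <polygon points="84.2794,58.7934 94.5508,58.7934 94.5508,87.3679 84.2794,87.3679" fill="none" stroke="#ff8800"/>
  <polygon points="17.1018,54.7756 70.8136,54.7756 70.8136,81.4155 17.1018,81.4155" fill="none" stroke="#ff8800"/>
</svg>

y_svg = 146.3858 − y_m.

[1] S521→`#ff0000` (score); open run; points: 104.2246,12.4190 56.4709,134.7595 27.2649,90.7620 107.7773,74.5161 24.0218,120.0248

[2] S913→`#ff8800` (cut); closed run; points: 84.2794,58.7934 94.5508,58.7934 94.5508,87.3679 84.2794,87.3679

[3] S913→`#ff8800` (cut); closed run; points: 17.1018,54.7756 70.8136,54.7756 70.8136,81.4155 17.1018,81.4155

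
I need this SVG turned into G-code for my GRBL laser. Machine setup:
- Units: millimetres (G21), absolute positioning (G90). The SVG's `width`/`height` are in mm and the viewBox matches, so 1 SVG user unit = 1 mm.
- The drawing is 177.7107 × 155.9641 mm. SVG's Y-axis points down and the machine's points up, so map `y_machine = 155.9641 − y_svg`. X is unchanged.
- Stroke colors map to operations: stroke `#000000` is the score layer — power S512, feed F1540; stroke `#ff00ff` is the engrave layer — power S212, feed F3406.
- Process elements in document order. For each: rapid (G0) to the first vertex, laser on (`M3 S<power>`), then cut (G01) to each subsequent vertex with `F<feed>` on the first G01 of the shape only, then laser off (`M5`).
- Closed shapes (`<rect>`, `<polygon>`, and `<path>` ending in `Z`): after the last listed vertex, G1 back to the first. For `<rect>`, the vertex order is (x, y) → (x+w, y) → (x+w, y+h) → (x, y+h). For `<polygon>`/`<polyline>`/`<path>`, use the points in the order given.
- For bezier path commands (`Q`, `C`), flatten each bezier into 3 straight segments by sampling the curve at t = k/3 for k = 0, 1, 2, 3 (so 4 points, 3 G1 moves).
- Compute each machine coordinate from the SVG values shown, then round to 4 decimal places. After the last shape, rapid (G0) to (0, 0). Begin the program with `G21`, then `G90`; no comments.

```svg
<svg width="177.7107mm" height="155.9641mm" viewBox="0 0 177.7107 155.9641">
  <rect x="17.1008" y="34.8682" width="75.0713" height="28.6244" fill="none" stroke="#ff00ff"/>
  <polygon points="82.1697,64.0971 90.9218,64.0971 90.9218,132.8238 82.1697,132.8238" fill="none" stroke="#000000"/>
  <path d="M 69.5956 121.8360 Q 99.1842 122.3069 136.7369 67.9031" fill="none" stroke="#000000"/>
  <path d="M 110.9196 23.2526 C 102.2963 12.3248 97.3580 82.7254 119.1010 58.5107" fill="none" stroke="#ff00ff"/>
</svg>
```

G21
G90
G0 X17.1008 Y121.0959
M3 S212
G01 X92.1721 Y121.0959 F3406
G01 X92.1721 Y92.4715
G01 X17.1008 Y92.4715
G01 X17.1008 Y121.0959
M5
G0 X82.1697 Y91.8670
M3 S512
G01 X90.9218 Y91.8670 F1540
G01 X90.9218 Y23.1403
G01 X82.1697 Y23.1403
G01 X82.1697 Y91.8670
M5
G0 X69.5956 Y34.1281
M3 S512
G01 X90.2062 Y39.9114 F1540
G01 X112.5867 Y57.8890
G01 X136.7369 Y88.0610
M5
G0 X110.9196 Y132.7115
M3 S212
G01 X104.3763 Y123.0463 F3406
G01 X105.4001 Y98.2607
G01 X119.1010 Y97.4534
M5
G0 X0.0000 Y0.0000

Since the viewBox matches the mm dimensions, user units are millimetres directly. The only transform is the Y-flip y_m = 155.9641 − y_svg.

Shape 1 is a rectangle drawn with `<rect>`. Its stroke #ff00ff means engrave at S212, F3406. After flipping Y the toolpath is (17.1008,121.0959) → (92.1721,121.0959) → (92.1721,92.4715) → (17.1008,92.4715) → (17.1008,121.0959), returning to the start.

Shape 2 is a rectangle drawn with `<polygon>`. Its stroke #000000 means score at S512, F1540. After flipping Y the toolpath is (82.1697,91.8670) → (90.9218,91.8670) → (90.9218,23.1403) → (82.1697,23.1403) → (82.1697,91.8670), returning to the start.

Shape 3 is a quadratic bezier drawn with `<path>`. Its stroke #000000 means score at S512, F1540. After flipping Y the toolpath is (69.5956,34.1281) → (90.2062,39.9114) → (112.5867,57.8890) → (136.7369,88.0610).

Shape 4 is a cubic bezier drawn with `<path>`. Its stroke #ff00ff means engrave at S212, F3406. After flipping Y the toolpath is (110.9196,132.7115) → (104.3763,123.0463) → (105.4001,98.2607) → (119.1010,97.4534).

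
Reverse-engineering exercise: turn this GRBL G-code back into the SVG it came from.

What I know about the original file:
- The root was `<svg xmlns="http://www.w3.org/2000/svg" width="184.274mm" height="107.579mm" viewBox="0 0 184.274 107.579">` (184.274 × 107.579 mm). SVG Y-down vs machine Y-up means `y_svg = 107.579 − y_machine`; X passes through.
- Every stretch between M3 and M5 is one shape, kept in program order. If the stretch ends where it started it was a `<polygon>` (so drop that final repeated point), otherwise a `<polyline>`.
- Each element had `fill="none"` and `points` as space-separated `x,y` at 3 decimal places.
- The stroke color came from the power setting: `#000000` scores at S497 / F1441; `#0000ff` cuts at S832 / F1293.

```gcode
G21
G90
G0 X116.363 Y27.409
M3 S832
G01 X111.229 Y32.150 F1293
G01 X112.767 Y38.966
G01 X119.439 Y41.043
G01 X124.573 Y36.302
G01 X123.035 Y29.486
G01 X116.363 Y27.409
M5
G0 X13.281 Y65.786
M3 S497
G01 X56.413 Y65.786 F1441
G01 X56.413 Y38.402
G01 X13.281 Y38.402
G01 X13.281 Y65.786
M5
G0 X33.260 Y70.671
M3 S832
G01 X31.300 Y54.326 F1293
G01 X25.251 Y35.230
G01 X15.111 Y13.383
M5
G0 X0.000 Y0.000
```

Each laser-on run becomes one SVG element. Flip Y back into SVG space with y_svg = 107.579 − y_machine.

Run 1: the run's S832 means `#0000ff` (cut). The run returns to its start, so emit a `<polygon>` with points (Y-flipped): 116.363,80.170 111.229,75.429 112.767,68.613 119.439,66.536 124.573,71.277 123.035,78.093.

Run 2: power S497 maps to stroke `#000000` (score). The run returns to its start, so emit a `<polygon>` with points (Y-flipped): 13.281,41.793 56.413,41.793 56.413,69.177 13.281,69.177.

Run 3: S832 ⇒ cut layer `#0000ff`. The run is open, so emit a `<polyline>` with points (Y-flipped): 33.260,36.908 31.300,53.253 25.251,72.349 15.111,94.196.

<svg xmlns="http://www.w3.org/2000/svg" width="184.274mm" height="107.579mm" viewBox="0 0 184.274 107.579">
  <polygon points="116.363,80.170 111.229,75.429 112.767,68.613 119.439,66.536 124.573,71.277 123.035,78.093" fill="none" stroke="#0000ff"/>
  <polygon points="13.281,41.793 56.413,41.793 56.413,69.177 13.281,69.177" fill="none" stroke="#000000"/>
  <polyline points="33.260,36.908 31.300,53.253 25.251,72.349 15.111,94.196" fill="none" stroke="#0000ff"/>
</svg>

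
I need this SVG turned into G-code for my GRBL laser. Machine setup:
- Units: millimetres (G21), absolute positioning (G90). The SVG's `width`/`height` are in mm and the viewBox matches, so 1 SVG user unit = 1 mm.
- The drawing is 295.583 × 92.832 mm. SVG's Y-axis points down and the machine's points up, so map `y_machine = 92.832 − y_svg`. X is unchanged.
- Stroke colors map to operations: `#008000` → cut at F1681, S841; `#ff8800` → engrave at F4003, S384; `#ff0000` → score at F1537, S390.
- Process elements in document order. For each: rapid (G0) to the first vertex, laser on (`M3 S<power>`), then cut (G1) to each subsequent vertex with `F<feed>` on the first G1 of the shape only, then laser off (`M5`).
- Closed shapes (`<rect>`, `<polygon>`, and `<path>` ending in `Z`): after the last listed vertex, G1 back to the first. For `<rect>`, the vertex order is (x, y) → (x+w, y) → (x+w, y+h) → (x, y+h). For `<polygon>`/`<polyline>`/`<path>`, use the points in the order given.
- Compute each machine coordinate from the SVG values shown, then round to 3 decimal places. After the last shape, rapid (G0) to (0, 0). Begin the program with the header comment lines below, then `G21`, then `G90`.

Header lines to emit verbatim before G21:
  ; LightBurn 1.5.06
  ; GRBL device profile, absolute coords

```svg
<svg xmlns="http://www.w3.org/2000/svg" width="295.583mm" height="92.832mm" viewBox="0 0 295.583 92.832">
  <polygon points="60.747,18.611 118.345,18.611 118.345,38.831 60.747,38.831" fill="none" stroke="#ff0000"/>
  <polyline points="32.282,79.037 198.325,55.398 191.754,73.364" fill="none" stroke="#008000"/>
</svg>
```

viewBox `0 0 295.583 92.832` with mm width/height → 1 unit = 1 mm. Flip: y_m = 92.832 − y_svg.

**Shape 1** — `<polygon>` rectangle, stroke `#ff0000` → score (S390, F1537). Machine vertices: (60.747,74.221) → (118.345,74.221) → (118.345,54.001) → (60.747,54.001) → (60.747,74.221). Closed: final G1 returns to the first vertex.

**Shape 2** — `<polyline>` open polyline, stroke `#008000` → cut (S841, F1681). Machine vertices: (32.282,13.795) → (198.325,37.434) → (191.754,19.468). Open path.

; LightBurn 1.5.06
; GRBL device profile, absolute coords
G21
G90
G0 X60.747 Y74.221
M3 S390
G1 X118.345 Y74.221 F1537
G1 X118.345 Y54.001
G1 X60.747 Y54.001
G1 X60.747 Y74.221
M5
G0 X32.282 Y13.795
M3 S841
G1 X198.325 Y37.434 F1681
G1 X191.754 Y19.468
M5
G0 X0.000 Y0.000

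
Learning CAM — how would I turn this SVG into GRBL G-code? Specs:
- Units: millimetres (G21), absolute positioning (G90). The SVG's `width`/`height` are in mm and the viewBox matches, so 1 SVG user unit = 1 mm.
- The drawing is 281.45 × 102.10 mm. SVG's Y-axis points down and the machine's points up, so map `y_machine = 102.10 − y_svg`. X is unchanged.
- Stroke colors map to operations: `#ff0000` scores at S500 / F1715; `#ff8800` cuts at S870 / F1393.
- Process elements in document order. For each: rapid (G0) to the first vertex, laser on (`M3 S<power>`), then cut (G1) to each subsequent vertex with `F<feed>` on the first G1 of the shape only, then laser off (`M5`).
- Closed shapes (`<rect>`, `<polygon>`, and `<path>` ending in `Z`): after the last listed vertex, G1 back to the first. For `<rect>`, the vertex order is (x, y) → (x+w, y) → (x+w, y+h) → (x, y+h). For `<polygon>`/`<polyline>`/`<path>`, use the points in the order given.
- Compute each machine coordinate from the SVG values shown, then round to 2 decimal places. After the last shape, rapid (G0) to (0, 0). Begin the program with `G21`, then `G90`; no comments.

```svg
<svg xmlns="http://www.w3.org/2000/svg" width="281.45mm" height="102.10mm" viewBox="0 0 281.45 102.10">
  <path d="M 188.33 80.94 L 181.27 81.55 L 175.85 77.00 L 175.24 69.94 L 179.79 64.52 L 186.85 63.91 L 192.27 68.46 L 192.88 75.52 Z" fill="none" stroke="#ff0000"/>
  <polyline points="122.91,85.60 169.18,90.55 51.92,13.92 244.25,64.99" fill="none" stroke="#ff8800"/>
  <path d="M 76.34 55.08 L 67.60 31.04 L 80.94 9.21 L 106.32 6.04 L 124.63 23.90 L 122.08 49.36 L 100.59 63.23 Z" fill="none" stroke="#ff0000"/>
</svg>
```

viewBox `0 0 281.45 102.10` with mm width/height → 1 unit = 1 mm. Flip: y_m = 102.10 − y_svg.

**Shape 1** — `<path>` regular polygon, stroke `#ff0000` → score (S500, F1715). Machine vertices: (188.33,21.16) → (181.27,20.55) → (175.85,25.10) → (175.24,32.16) → (179.79,37.58) → (186.85,38.19) → (192.27,33.64) → (192.88,26.58) → (188.33,21.16). Closed: final G1 returns to the first vertex.

**Shape 2** — `<polyline>` open polyline, stroke `#ff8800` → cut (S870, F1393). Machine vertices: (122.91,16.50) → (169.18,11.55) → (51.92,88.18) → (244.25,37.11). Open path.

**Shape 3** — `<path>` regular polygon, stroke `#ff0000` → score (S500, F1715). Machine vertices: (76.34,47.02) → (67.60,71.06) → (80.94,92.89) → (106.32,96.06) → (124.63,78.20) → (122.08,52.74) → (100.59,38.87) → (76.34,47.02). Closed: final G1 returns to the first vertex.

G21
G90
G0 X188.33 Y21.16
M3 S500
G1 X181.27 Y20.55 F1715
G1 X175.85 Y25.10
G1 X175.24 Y32.16
G1 X179.79 Y37.58
G1 X186.85 Y38.19
G1 X192.27 Y33.64
G1 X192.88 Y26.58
G1 X188.33 Y21.16
M5
G0 X122.91 Y16.50
M3 S870
G1 X169.18 Y11.55 F1393
G1 X51.92 Y88.18
G1 X244.25 Y37.11
M5
G0 X76.34 Y47.02
M3 S500
G1 X67.60 Y71.06 F1715
G1 X80.94 Y92.89
G1 X106.32 Y96.06
G1 X124.63 Y78.20
G1 X122.08 Y52.74
G1 X100.59 Y38.87
G1 X76.34 Y47.02
M5
G0 X0.00 Y0.00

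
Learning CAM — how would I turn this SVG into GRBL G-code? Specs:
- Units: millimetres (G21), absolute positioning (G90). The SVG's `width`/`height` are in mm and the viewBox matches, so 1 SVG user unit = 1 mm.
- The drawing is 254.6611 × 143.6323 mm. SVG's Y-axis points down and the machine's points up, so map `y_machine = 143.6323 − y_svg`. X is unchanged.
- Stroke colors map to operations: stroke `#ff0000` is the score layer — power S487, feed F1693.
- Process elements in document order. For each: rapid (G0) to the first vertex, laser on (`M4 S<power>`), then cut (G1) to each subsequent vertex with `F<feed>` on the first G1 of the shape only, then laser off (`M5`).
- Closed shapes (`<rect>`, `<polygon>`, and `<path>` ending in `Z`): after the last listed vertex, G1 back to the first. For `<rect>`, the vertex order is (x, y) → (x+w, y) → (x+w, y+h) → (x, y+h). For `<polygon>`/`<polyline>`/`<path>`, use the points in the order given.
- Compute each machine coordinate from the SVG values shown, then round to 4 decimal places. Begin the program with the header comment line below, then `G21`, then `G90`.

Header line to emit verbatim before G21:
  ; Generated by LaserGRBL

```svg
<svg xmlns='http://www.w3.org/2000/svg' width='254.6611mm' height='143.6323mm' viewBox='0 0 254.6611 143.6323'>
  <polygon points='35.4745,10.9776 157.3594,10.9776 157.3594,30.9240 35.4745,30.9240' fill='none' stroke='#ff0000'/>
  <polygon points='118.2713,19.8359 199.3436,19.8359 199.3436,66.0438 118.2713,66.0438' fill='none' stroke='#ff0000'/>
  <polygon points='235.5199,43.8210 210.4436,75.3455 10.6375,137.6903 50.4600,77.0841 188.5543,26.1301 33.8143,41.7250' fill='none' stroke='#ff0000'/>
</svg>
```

; Generated by LaserGRBL
G21
G90
G0 X35.4745 Y132.6547
M4 S487
G1 X157.3594 Y132.6547 F1693
G1 X157.3594 Y112.7083
G1 X35.4745 Y112.7083
G1 X35.4745 Y132.6547
M5
G0 X118.2713 Y123.7964
M4 S487
G1 X199.3436 Y123.7964 F1693
G1 X199.3436 Y77.5885
G1 X118.2713 Y77.5885
G1 X118.2713 Y123.7964
M5
G0 X235.5199 Y99.8113
M4 S487
G1 X210.4436 Y68.2868 F1693
G1 X10.6375 Y5.9420
G1 X50.4600 Y66.5482
G1 X188.5543 Y117.5022
G1 X33.8143 Y101.9073
G1 X235.5199 Y99.8113
M5

viewBox `0 0 254.6611 143.6323` with mm width/height → 1 unit = 1 mm. Flip: y_m = 143.6323 − y_svg.

**Shape 1** — `<polygon>` rectangle, stroke `#ff0000` → score (S487, F1693). Machine vertices: (35.4745,132.6547) → (157.3594,132.6547) → (157.3594,112.7083) → (35.4745,112.7083) → (35.4745,132.6547). Closed: final G1 returns to the first vertex.

**Shape 2** — `<polygon>` rectangle, stroke `#ff0000` → score (S487, F1693). Machine vertices: (118.2713,123.7964) → (199.3436,123.7964) → (199.3436,77.5885) → (118.2713,77.5885) → (118.2713,123.7964). Closed: final G1 returns to the first vertex.

**Shape 3** — `<polygon>` closed polygon, stroke `#ff0000` → score (S487, F1693). Machine vertices: (235.5199,99.8113) → (210.4436,68.2868) → (10.6375,5.9420) → (50.4600,66.5482) → (188.5543,117.5022) → (33.8143,101.9073) → (235.5199,99.8113). Closed: final G1 returns to the first vertex.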